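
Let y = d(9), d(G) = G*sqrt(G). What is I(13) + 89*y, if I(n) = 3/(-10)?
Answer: 24027/10 ≈ 2402.7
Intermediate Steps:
d(G) = G**(3/2)
y = 27 (y = 9**(3/2) = 27)
I(n) = -3/10 (I(n) = 3*(-1/10) = -3/10)
I(13) + 89*y = -3/10 + 89*27 = -3/10 + 2403 = 24027/10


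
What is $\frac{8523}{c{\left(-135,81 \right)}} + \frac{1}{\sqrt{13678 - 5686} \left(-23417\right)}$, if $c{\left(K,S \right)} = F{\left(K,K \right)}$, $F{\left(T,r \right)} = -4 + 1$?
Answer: $-2841 - \frac{\sqrt{222}}{31191444} \approx -2841.0$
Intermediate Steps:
$F{\left(T,r \right)} = -3$
$c{\left(K,S \right)} = -3$
$\frac{8523}{c{\left(-135,81 \right)}} + \frac{1}{\sqrt{13678 - 5686} \left(-23417\right)} = \frac{8523}{-3} + \frac{1}{\sqrt{13678 - 5686} \left(-23417\right)} = 8523 \left(- \frac{1}{3}\right) + \frac{1}{\sqrt{7992}} \left(- \frac{1}{23417}\right) = -2841 + \frac{1}{6 \sqrt{222}} \left(- \frac{1}{23417}\right) = -2841 + \frac{\sqrt{222}}{1332} \left(- \frac{1}{23417}\right) = -2841 - \frac{\sqrt{222}}{31191444}$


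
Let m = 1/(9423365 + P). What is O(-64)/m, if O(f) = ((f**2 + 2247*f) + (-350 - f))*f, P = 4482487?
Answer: 124594653970944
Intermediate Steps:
m = 1/13905852 (m = 1/(9423365 + 4482487) = 1/13905852 ≈ 7.1912e-8)
O(f) = f*(-350 + f**2 + 2246*f) (O(f) = (-350 + f**2 + 2246*f)*f = f*(-350 + f**2 + 2246*f))
O(-64)/m = (-64*(-350 + (-64)**2 + 2246*(-64)))/(1/13905852) = -64*(-350 + 4096 - 143744)*13905852 = -64*(-139998)*13905852 = 8959872*13905852 = 124594653970944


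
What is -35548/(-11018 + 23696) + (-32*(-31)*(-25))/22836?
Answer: -46924522/12063117 ≈ -3.8899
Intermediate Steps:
-35548/(-11018 + 23696) + (-32*(-31)*(-25))/22836 = -35548/12678 + (992*(-25))*(1/22836) = -35548*1/12678 - 24800*1/22836 = -17774/6339 - 6200/5709 = -46924522/12063117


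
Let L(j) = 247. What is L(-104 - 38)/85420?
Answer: 247/85420 ≈ 0.0028916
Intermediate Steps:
L(-104 - 38)/85420 = 247/85420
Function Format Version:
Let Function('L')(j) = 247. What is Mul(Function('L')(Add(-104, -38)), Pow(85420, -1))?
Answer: Rational(247, 85420) ≈ 0.0028916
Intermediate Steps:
Mul(Function('L')(Add(-104, -38)), Pow(85420, -1)) = Mul(247, Pow(85420, -1)) = Mul(247, Rational(1, 85420)) = Rational(247, 85420)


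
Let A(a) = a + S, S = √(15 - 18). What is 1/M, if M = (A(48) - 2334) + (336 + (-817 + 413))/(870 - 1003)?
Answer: -40428010/92397813967 - 17689*I*√3/92397813967 ≈ -0.00043754 - 3.3159e-7*I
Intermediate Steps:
S = I*√3 (S = √(-3) = I*√3 ≈ 1.732*I)
A(a) = a + I*√3
M = -303970/133 + I*√3 (M = ((48 + I*√3) - 2334) + (336 + (-817 + 413))/(870 - 1003) = (-2286 + I*√3) + (336 - 404)/(-133) = (-2286 + I*√3) - 68*(-1/133) = (-2286 + I*√3) + 68/133 = -303970/133 + I*√3 ≈ -2285.5 + 1.732*I)
1/M = 1/(-303970/133 + I*√3)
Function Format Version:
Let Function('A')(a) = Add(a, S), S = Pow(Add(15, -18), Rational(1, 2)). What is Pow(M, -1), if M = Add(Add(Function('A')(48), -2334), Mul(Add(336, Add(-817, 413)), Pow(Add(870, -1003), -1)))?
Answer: Add(Rational(-40428010, 92397813967), Mul(Rational(-17689, 92397813967), I, Pow(3, Rational(1, 2)))) ≈ Add(-0.00043754, Mul(-3.3159e-7, I))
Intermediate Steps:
S = Mul(I, Pow(3, Rational(1, 2))) (S = Pow(-3, Rational(1, 2)) = Mul(I, Pow(3, Rational(1, 2))) ≈ Mul(1.7320, I))
Function('A')(a) = Add(a, Mul(I, Pow(3, Rational(1, 2))))
M = Add(Rational(-303970, 133), Mul(I, Pow(3, Rational(1, 2)))) (M = Add(Add(Add(48, Mul(I, Pow(3, Rational(1, 2)))), -2334), Mul(Add(336, Add(-817, 413)), Pow(Add(870, -1003), -1))) = Add(Add(-2286, Mul(I, Pow(3, Rational(1, 2)))), Mul(Add(336, -404), Pow(-133, -1))) = Add(Add(-2286, Mul(I, Pow(3, Rational(1, 2)))), Mul(-68, Rational(-1, 133))) = Add(Add(-2286, Mul(I, Pow(3, Rational(1, 2)))), Rational(68, 133)) = Add(Rational(-303970, 133), Mul(I, Pow(3, Rational(1, 2)))) ≈ Add(-2285.5, Mul(1.7320, I)))
Pow(M, -1) = Pow(Add(Rational(-303970, 133), Mul(I, Pow(3, Rational(1, 2)))), -1)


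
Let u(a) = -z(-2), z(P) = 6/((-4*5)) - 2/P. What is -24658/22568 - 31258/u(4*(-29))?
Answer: 503866631/11284 ≈ 44653.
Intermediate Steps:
z(P) = -3/10 - 2/P (z(P) = 6/(-20) - 2/P = 6*(-1/20) - 2/P = -3/10 - 2/P)
u(a) = -7/10 (u(a) = -(-3/10 - 2/(-2)) = -(-3/10 - 2*(-½)) = -(-3/10 + 1) = -1*7/10 = -7/10)
-24658/22568 - 31258/u(4*(-29)) = -24658/22568 - 31258/(-7/10) = -24658*1/22568 - 31258*(-10/7) = -12329/11284 + 312580/7 = 503866631/11284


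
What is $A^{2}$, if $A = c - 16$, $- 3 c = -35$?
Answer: $\frac{169}{9} \approx 18.778$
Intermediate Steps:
$c = \frac{35}{3}$ ($c = \left(- \frac{1}{3}\right) \left(-35\right) = \frac{35}{3} \approx 11.667$)
$A = - \frac{13}{3}$ ($A = \frac{35}{3} - 16 = - \frac{13}{3} \approx -4.3333$)
$A^{2} = \left(- \frac{13}{3}\right)^{2} = \frac{169}{9}$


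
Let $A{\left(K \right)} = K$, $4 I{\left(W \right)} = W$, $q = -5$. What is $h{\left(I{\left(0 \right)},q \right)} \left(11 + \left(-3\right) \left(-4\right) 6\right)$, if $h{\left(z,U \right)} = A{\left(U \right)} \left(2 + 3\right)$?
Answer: $-2075$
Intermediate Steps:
$I{\left(W \right)} = \frac{W}{4}$
$h{\left(z,U \right)} = 5 U$ ($h{\left(z,U \right)} = U \left(2 + 3\right) = U 5 = 5 U$)
$h{\left(I{\left(0 \right)},q \right)} \left(11 + \left(-3\right) \left(-4\right) 6\right) = 5 \left(-5\right) \left(11 + \left(-3\right) \left(-4\right) 6\right) = - 25 \left(11 + 12 \cdot 6\right) = - 25 \left(11 + 72\right) = \left(-25\right) 83 = -2075$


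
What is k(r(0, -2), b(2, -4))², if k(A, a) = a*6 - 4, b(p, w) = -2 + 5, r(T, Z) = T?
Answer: 196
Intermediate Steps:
b(p, w) = 3
k(A, a) = -4 + 6*a (k(A, a) = 6*a - 4 = -4 + 6*a)
k(r(0, -2), b(2, -4))² = (-4 + 6*3)² = (-4 + 18)² = 14² = 196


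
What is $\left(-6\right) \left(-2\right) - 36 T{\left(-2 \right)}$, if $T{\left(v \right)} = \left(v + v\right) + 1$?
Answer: $120$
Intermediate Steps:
$T{\left(v \right)} = 1 + 2 v$ ($T{\left(v \right)} = 2 v + 1 = 1 + 2 v$)
$\left(-6\right) \left(-2\right) - 36 T{\left(-2 \right)} = \left(-6\right) \left(-2\right) - 36 \left(1 + 2 \left(-2\right)\right) = 12 - 36 \left(1 - 4\right) = 12 - -108 = 12 + 108 = 120$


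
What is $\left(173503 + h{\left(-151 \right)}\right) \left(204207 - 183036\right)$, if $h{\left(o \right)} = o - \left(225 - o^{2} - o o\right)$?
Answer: $4630711659$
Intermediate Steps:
$h{\left(o \right)} = -225 + o + 2 o^{2}$ ($h{\left(o \right)} = o + \left(\left(o^{2} + o^{2}\right) - 225\right) = o + \left(2 o^{2} - 225\right) = o + \left(-225 + 2 o^{2}\right) = -225 + o + 2 o^{2}$)
$\left(173503 + h{\left(-151 \right)}\right) \left(204207 - 183036\right) = \left(173503 - \left(376 - 45602\right)\right) \left(204207 - 183036\right) = \left(173503 - -45226\right) 21171 = \left(173503 + 45226\right) 21171 = 218729 \cdot 21171 = 4630711659$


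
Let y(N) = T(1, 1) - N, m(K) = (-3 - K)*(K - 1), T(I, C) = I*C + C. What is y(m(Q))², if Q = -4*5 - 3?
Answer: 232324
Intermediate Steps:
Q = -23 (Q = -20 - 3 = -23)
T(I, C) = C + C*I (T(I, C) = C*I + C = C + C*I)
m(K) = (-1 + K)*(-3 - K) (m(K) = (-3 - K)*(-1 + K) = (-1 + K)*(-3 - K))
y(N) = 2 - N (y(N) = 1*(1 + 1) - N = 1*2 - N = 2 - N)
y(m(Q))² = (2 - (3 - 1*(-23)² - 2*(-23)))² = (2 - (3 - 1*529 + 46))² = (2 - (3 - 529 + 46))² = (2 - 1*(-480))² = (2 + 480)² = 482² = 232324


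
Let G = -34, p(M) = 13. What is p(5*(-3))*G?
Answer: -442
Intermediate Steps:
p(5*(-3))*G = 13*(-34) = -442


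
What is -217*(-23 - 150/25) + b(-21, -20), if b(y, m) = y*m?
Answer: 6713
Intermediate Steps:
b(y, m) = m*y
-217*(-23 - 150/25) + b(-21, -20) = -217*(-23 - 150/25) - 20*(-21) = -217*(-23 - 150*1/25) + 420 = -217*(-23 - 6) + 420 = -217*(-29) + 420 = 6293 + 420 = 6713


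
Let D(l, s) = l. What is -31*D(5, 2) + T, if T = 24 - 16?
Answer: -147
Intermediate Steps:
T = 8
-31*D(5, 2) + T = -31*5 + 8 = -155 + 8 = -147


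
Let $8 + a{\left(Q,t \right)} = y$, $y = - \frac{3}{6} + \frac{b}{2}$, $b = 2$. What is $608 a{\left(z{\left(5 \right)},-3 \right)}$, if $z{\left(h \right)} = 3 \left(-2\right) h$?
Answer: $-4560$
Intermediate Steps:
$z{\left(h \right)} = - 6 h$
$y = \frac{1}{2}$ ($y = - \frac{3}{6} + \frac{2}{2} = \left(-3\right) \frac{1}{6} + 2 \cdot \frac{1}{2} = - \frac{1}{2} + 1 = \frac{1}{2} \approx 0.5$)
$a{\left(Q,t \right)} = - \frac{15}{2}$ ($a{\left(Q,t \right)} = -8 + \frac{1}{2} = - \frac{15}{2}$)
$608 a{\left(z{\left(5 \right)},-3 \right)} = 608 \left(- \frac{15}{2}\right) = -4560$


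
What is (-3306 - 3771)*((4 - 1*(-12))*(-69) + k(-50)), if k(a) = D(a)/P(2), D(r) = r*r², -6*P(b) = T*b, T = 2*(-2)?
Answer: 671281758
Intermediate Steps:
T = -4
P(b) = 2*b/3 (P(b) = -(-2)*b/3 = 2*b/3)
D(r) = r³
k(a) = 3*a³/4 (k(a) = a³/(((⅔)*2)) = a³/(4/3) = a³*(¾) = 3*a³/4)
(-3306 - 3771)*((4 - 1*(-12))*(-69) + k(-50)) = (-3306 - 3771)*((4 - 1*(-12))*(-69) + (¾)*(-50)³) = -7077*((4 + 12)*(-69) + (¾)*(-125000)) = -7077*(16*(-69) - 93750) = -7077*(-1104 - 93750) = -7077*(-94854) = 671281758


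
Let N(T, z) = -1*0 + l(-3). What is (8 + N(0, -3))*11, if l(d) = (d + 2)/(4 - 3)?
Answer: 77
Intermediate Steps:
l(d) = 2 + d (l(d) = (2 + d)/1 = (2 + d)*1 = 2 + d)
N(T, z) = -1 (N(T, z) = -1*0 + (2 - 3) = 0 - 1 = -1)
(8 + N(0, -3))*11 = (8 - 1)*11 = 7*11 = 77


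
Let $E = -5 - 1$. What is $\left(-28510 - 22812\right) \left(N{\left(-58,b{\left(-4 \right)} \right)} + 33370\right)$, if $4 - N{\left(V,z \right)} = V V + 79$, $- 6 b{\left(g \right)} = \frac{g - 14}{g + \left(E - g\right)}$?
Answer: $-1536118782$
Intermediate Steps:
$E = -6$ ($E = -5 - 1 = -6$)
$b{\left(g \right)} = - \frac{7}{18} + \frac{g}{36}$ ($b{\left(g \right)} = - \frac{\left(g - 14\right) \frac{1}{g - \left(6 + g\right)}}{6} = - \frac{\left(-14 + g\right) \frac{1}{-6}}{6} = - \frac{\left(-14 + g\right) \left(- \frac{1}{6}\right)}{6} = - \frac{\frac{7}{3} - \frac{g}{6}}{6} = - \frac{7}{18} + \frac{g}{36}$)
$N{\left(V,z \right)} = -75 - V^{2}$ ($N{\left(V,z \right)} = 4 - \left(V V + 79\right) = 4 - \left(V^{2} + 79\right) = 4 - \left(79 + V^{2}\right) = -75 - V^{2}$)
$\left(-28510 - 22812\right) \left(N{\left(-58,b{\left(-4 \right)} \right)} + 33370\right) = \left(-28510 - 22812\right) \left(\left(-75 - \left(-58\right)^{2}\right) + 33370\right) = - 51322 \left(\left(-75 - 3364\right) + 33370\right) = - 51322 \left(-3439 + 33370\right) = \left(-51322\right) 29931 = -1536118782$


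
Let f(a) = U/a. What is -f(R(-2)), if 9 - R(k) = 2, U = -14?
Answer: 2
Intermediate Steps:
R(k) = 7 (R(k) = 9 - 1*2 = 9 - 2 = 7)
f(a) = -14/a
-f(R(-2)) = -(-14)/7 = -1*(-2) = 2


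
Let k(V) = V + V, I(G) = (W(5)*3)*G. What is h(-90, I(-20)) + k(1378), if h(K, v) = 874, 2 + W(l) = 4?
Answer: 3630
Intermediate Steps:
W(l) = 2 (W(l) = -2 + 4 = 2)
I(G) = 6*G (I(G) = (2*3)*G = 6*G)
k(V) = 2*V
h(-90, I(-20)) + k(1378) = 874 + 2*1378 = 874 + 2756 = 3630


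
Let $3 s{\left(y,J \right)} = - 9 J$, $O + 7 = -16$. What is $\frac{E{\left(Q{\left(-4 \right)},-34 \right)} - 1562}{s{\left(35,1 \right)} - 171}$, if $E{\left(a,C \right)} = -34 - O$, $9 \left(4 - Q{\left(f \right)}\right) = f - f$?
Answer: $\frac{1573}{174} \approx 9.0402$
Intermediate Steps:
$O = -23$ ($O = -7 - 16 = -23$)
$Q{\left(f \right)} = 4$ ($Q{\left(f \right)} = 4 - \frac{f - f}{9} = 4 - 0 = 4 + 0 = 4$)
$s{\left(y,J \right)} = - 3 J$ ($s{\left(y,J \right)} = \frac{\left(-9\right) J}{3} = - 3 J$)
$E{\left(a,C \right)} = -11$ ($E{\left(a,C \right)} = -34 - -23 = -34 + 23 = -11$)
$\frac{E{\left(Q{\left(-4 \right)},-34 \right)} - 1562}{s{\left(35,1 \right)} - 171} = \frac{-11 - 1562}{\left(-3\right) 1 - 171} = - \frac{1573}{-3 - 171} = - \frac{1573}{-174} = \left(-1573\right) \left(- \frac{1}{174}\right) = \frac{1573}{174}$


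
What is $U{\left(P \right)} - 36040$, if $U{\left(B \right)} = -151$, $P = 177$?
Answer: $-36191$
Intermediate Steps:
$U{\left(P \right)} - 36040 = -151 - 36040 = -36191$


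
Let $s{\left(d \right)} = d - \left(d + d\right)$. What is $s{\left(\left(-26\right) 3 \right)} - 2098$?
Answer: $-2020$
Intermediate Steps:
$s{\left(d \right)} = - d$ ($s{\left(d \right)} = d - 2 d = - d$)
$s{\left(\left(-26\right) 3 \right)} - 2098 = - \left(-26\right) 3 - 2098 = \left(-1\right) \left(-78\right) - 2098 = 78 - 2098 = -2020$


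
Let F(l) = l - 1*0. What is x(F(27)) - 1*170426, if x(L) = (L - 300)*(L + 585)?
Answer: -337502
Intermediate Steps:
F(l) = l (F(l) = l + 0 = l)
x(L) = (-300 + L)*(585 + L)
x(F(27)) - 1*170426 = (-175500 + 27² + 285*27) - 1*170426 = (-175500 + 729 + 7695) - 170426 = -167076 - 170426 = -337502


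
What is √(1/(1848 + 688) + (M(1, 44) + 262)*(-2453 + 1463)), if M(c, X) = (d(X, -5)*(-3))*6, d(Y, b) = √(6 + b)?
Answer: I*√388385964806/1268 ≈ 491.49*I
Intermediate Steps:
M(c, X) = -18 (M(c, X) = (√(6 - 5)*(-3))*6 = (√1*(-3))*6 = (1*(-3))*6 = -3*6 = -18)
√(1/(1848 + 688) + (M(1, 44) + 262)*(-2453 + 1463)) = √(1/(1848 + 688) + (-18 + 262)*(-2453 + 1463)) = √(1/2536 + 244*(-990)) = √(1/2536 - 241560) = √(-612596159/2536) = I*√388385964806/1268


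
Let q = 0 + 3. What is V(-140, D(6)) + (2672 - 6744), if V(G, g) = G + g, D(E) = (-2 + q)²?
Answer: -4211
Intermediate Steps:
q = 3
D(E) = 1 (D(E) = (-2 + 3)² = 1² = 1)
V(-140, D(6)) + (2672 - 6744) = (-140 + 1) + (2672 - 6744) = -139 - 4072 = -4211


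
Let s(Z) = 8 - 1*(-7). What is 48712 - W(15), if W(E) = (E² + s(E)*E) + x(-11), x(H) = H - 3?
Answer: 48276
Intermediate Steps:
x(H) = -3 + H
s(Z) = 15 (s(Z) = 8 + 7 = 15)
W(E) = -14 + E² + 15*E (W(E) = (E² + 15*E) + (-3 - 11) = (E² + 15*E) - 14 = -14 + E² + 15*E)
48712 - W(15) = 48712 - (-14 + 15² + 15*15) = 48712 - (-14 + 225 + 225) = 48712 - 1*436 = 48712 - 436 = 48276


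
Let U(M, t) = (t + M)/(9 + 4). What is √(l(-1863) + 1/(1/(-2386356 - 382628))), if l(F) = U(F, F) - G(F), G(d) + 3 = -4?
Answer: I*√468005551/13 ≈ 1664.1*I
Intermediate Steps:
U(M, t) = M/13 + t/13 (U(M, t) = (M + t)/13 = (M + t)*(1/13) = M/13 + t/13)
G(d) = -7 (G(d) = -3 - 4 = -7)
l(F) = 7 + 2*F/13 (l(F) = (F/13 + F/13) - 1*(-7) = 2*F/13 + 7 = 7 + 2*F/13)
√(l(-1863) + 1/(1/(-2386356 - 382628))) = √((7 + (2/13)*(-1863)) + 1/(1/(-2386356 - 382628))) = √((7 - 3726/13) + 1/(1/(-2768984))) = √(-3635/13 + 1/(-1/2768984)) = √(-3635/13 - 2768984) = √(-36000427/13) = I*√468005551/13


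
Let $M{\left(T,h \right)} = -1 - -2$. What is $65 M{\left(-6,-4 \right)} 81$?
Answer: $5265$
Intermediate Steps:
$M{\left(T,h \right)} = 1$ ($M{\left(T,h \right)} = -1 + 2 = 1$)
$65 M{\left(-6,-4 \right)} 81 = 65 \cdot 1 \cdot 81 = 65 \cdot 81 = 5265$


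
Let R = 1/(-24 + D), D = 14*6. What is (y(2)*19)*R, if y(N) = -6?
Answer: -19/10 ≈ -1.9000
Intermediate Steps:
D = 84
R = 1/60 (R = 1/(-24 + 84) = 1/60 ≈ 0.016667)
(y(2)*19)*R = -6*19*(1/60) = -114*1/60 = -19/10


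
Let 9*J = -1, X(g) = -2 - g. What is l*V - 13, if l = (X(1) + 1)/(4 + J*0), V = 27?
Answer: -53/2 ≈ -26.500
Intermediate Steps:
J = -⅑ (J = (⅑)*(-1) = -⅑ ≈ -0.11111)
l = -½ (l = ((-2 - 1*1) + 1)/(4 - ⅑*0) = ((-2 - 1) + 1)/(4 + 0) = (-3 + 1)/4 = -2*¼ = -½ ≈ -0.50000)
l*V - 13 = -½*27 - 13 = -27/2 - 13 = -53/2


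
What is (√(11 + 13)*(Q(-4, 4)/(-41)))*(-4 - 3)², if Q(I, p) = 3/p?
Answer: -147*√6/82 ≈ -4.3912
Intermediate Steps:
(√(11 + 13)*(Q(-4, 4)/(-41)))*(-4 - 3)² = (√(11 + 13)*((3/4)/(-41)))*(-4 - 3)² = (√24*((3*(¼))*(-1/41)))*(-7)² = ((2*√6)*((¾)*(-1/41)))*49 = ((2*√6)*(-3/164))*49 = -3*√6/82*49 = -147*√6/82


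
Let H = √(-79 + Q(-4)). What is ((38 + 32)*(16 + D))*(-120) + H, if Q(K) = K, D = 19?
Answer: -294000 + I*√83 ≈ -2.94e+5 + 9.1104*I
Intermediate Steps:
H = I*√83 (H = √(-79 - 4) = √(-83) = I*√83 ≈ 9.1104*I)
((38 + 32)*(16 + D))*(-120) + H = ((38 + 32)*(16 + 19))*(-120) + I*√83 = (70*35)*(-120) + I*√83 = 2450*(-120) + I*√83 = -294000 + I*√83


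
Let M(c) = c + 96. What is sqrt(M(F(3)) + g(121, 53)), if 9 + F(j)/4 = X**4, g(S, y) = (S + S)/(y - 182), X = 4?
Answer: 13*sqrt(106554)/129 ≈ 32.896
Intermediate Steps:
g(S, y) = 2*S/(-182 + y) (g(S, y) = (2*S)/(-182 + y) = 2*S/(-182 + y))
F(j) = 988 (F(j) = -36 + 4*4**4 = -36 + 4*256 = -36 + 1024 = 988)
M(c) = 96 + c
sqrt(M(F(3)) + g(121, 53)) = sqrt((96 + 988) + 2*121/(-182 + 53)) = sqrt(1084 + 2*121/(-129)) = sqrt(1084 + 2*121*(-1/129)) = sqrt(1084 - 242/129) = sqrt(139594/129) = 13*sqrt(106554)/129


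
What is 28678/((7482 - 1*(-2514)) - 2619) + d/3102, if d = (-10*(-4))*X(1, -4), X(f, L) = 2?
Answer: 4974962/1271303 ≈ 3.9133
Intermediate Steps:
d = 80 (d = -10*(-4)*2 = 40*2 = 80)
28678/((7482 - 1*(-2514)) - 2619) + d/3102 = 28678/((7482 - 1*(-2514)) - 2619) + 80/3102 = 28678/((7482 + 2514) - 2619) + 80*(1/3102) = 28678/(9996 - 2619) + 40/1551 = 28678/7377 + 40/1551 = 4974962/1271303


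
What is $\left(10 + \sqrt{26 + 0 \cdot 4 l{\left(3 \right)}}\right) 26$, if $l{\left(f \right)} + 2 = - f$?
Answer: $260 + 26 \sqrt{26} \approx 392.57$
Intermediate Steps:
$l{\left(f \right)} = -2 - f$
$\left(10 + \sqrt{26 + 0 \cdot 4 l{\left(3 \right)}}\right) 26 = \left(10 + \sqrt{26 + 0 \cdot 4 \left(-2 - 3\right)}\right) 26 = \left(10 + \sqrt{26 + 0 \left(-2 - 3\right)}\right) 26 = \left(10 + \sqrt{26 + 0 \left(-5\right)}\right) 26 = \left(10 + \sqrt{26 + 0}\right) 26 = \left(10 + \sqrt{26}\right) 26 = 260 + 26 \sqrt{26}$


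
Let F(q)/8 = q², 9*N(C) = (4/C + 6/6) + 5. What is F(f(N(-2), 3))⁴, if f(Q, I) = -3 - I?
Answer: 6879707136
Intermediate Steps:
N(C) = ⅔ + 4/(9*C) (N(C) = ((4/C + 6/6) + 5)/9 = ((4/C + 6*(⅙)) + 5)/9 = ((4/C + 1) + 5)/9 = ((1 + 4/C) + 5)/9 = (6 + 4/C)/9 = ⅔ + 4/(9*C))
F(q) = 8*q²
F(f(N(-2), 3))⁴ = (8*(-3 - 1*3)²)⁴ = (8*(-3 - 3)²)⁴ = (8*(-6)²)⁴ = (8*36)⁴ = 288⁴ = 6879707136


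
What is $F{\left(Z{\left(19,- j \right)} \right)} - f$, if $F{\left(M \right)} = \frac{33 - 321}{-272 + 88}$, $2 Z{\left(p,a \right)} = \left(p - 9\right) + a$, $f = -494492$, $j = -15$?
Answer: $\frac{11373352}{23} \approx 4.9449 \cdot 10^{5}$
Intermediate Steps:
$Z{\left(p,a \right)} = - \frac{9}{2} + \frac{a}{2} + \frac{p}{2}$ ($Z{\left(p,a \right)} = \frac{\left(p - 9\right) + a}{2} = \frac{\left(-9 + p\right) + a}{2} = \frac{-9 + a + p}{2} = - \frac{9}{2} + \frac{a}{2} + \frac{p}{2}$)
$F{\left(M \right)} = \frac{36}{23}$ ($F{\left(M \right)} = - \frac{288}{-184} = \left(-288\right) \left(- \frac{1}{184}\right) = \frac{36}{23}$)
$F{\left(Z{\left(19,- j \right)} \right)} - f = \frac{36}{23} - -494492 = \frac{36}{23} + 494492 = \frac{11373352}{23}$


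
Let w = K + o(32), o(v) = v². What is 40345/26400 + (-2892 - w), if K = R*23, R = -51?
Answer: -14474971/5280 ≈ -2741.5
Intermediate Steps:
K = -1173 (K = -51*23 = -1173)
w = -149 (w = -1173 + 32² = -1173 + 1024 = -149)
40345/26400 + (-2892 - w) = 40345/26400 + (-2892 - 1*(-149)) = 40345*(1/26400) + (-2892 + 149) = 8069/5280 - 2743 = -14474971/5280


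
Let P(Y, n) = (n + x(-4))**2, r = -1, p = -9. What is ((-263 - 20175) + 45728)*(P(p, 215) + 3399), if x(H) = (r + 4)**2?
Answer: 1354911750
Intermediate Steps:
x(H) = 9 (x(H) = (-1 + 4)**2 = 3**2 = 9)
P(Y, n) = (9 + n)**2 (P(Y, n) = (n + 9)**2 = (9 + n)**2)
((-263 - 20175) + 45728)*(P(p, 215) + 3399) = ((-263 - 20175) + 45728)*((9 + 215)**2 + 3399) = (-20438 + 45728)*(224**2 + 3399) = 25290*(50176 + 3399) = 25290*53575 = 1354911750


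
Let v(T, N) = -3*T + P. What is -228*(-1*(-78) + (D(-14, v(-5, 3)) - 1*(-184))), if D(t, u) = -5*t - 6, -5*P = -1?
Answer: -74328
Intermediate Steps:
P = ⅕ (P = -⅕*(-1) = ⅕ ≈ 0.20000)
v(T, N) = ⅕ - 3*T (v(T, N) = -3*T + ⅕ = ⅕ - 3*T)
D(t, u) = -6 - 5*t
-228*(-1*(-78) + (D(-14, v(-5, 3)) - 1*(-184))) = -228*(-1*(-78) + ((-6 - 5*(-14)) - 1*(-184))) = -228*(78 + ((-6 + 70) + 184)) = -228*(78 + (64 + 184)) = -228*(78 + 248) = -228*326 = -74328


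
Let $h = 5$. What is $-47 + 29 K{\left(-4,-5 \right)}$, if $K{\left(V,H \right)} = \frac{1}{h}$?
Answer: $- \frac{206}{5} \approx -41.2$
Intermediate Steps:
$K{\left(V,H \right)} = \frac{1}{5}$
$-47 + 29 K{\left(-4,-5 \right)} = -47 + 29 \cdot \frac{1}{5} = -47 + \frac{29}{5} = - \frac{206}{5}$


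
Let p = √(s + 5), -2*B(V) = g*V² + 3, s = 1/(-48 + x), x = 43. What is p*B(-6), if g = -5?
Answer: 177*√30/5 ≈ 193.89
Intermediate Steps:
s = -⅕ (s = 1/(-48 + 43) = 1/(-5) = -⅕ ≈ -0.20000)
B(V) = -3/2 + 5*V²/2 (B(V) = -(-5*V² + 3)/2 = -(3 - 5*V²)/2 = -3/2 + 5*V²/2)
p = 2*√30/5 (p = √(-⅕ + 5) = √(24/5) = 2*√30/5 ≈ 2.1909)
p*B(-6) = (2*√30/5)*(-3/2 + (5/2)*(-6)²) = (2*√30/5)*(-3/2 + (5/2)*36) = (2*√30/5)*(-3/2 + 90) = (2*√30/5)*(177/2) = 177*√30/5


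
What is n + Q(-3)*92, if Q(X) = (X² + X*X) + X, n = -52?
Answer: 1328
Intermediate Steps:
Q(X) = X + 2*X² (Q(X) = (X² + X²) + X = 2*X² + X = X + 2*X²)
n + Q(-3)*92 = -52 - 3*(1 + 2*(-3))*92 = -52 - 3*(1 - 6)*92 = -52 - 3*(-5)*92 = -52 + 15*92 = -52 + 1380 = 1328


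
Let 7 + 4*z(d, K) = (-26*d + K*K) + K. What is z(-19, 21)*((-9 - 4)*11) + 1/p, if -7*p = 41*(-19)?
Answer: -105715725/3116 ≈ -33927.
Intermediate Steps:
p = 779/7 (p = -41*(-19)/7 = -⅐*(-779) = 779/7 ≈ 111.29)
z(d, K) = -7/4 - 13*d/2 + K/4 + K²/4 (z(d, K) = -7/4 + ((-26*d + K*K) + K)/4 = -7/4 + ((-26*d + K²) + K)/4 = -7/4 + ((K² - 26*d) + K)/4 = -7/4 + (K + K² - 26*d)/4 = -7/4 + (-13*d/2 + K/4 + K²/4) = -7/4 - 13*d/2 + K/4 + K²/4)
z(-19, 21)*((-9 - 4)*11) + 1/p = (-7/4 - 13/2*(-19) + (¼)*21 + (¼)*21²)*((-9 - 4)*11) + 1/(779/7) = (-7/4 + 247/2 + 21/4 + (¼)*441)*(-13*11) + 7/779 = (-7/4 + 247/2 + 21/4 + 441/4)*(-143) + 7/779 = (949/4)*(-143) + 7/779 = -135707/4 + 7/779 = -105715725/3116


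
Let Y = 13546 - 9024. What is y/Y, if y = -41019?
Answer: -41019/4522 ≈ -9.0710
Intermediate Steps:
Y = 4522
y/Y = -41019/4522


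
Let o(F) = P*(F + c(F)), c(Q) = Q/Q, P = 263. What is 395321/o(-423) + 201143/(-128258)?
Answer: -18256784454/3558710597 ≈ -5.1302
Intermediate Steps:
c(Q) = 1
o(F) = 263 + 263*F (o(F) = 263*(F + 1) = 263*(1 + F) = 263 + 263*F)
395321/o(-423) + 201143/(-128258) = 395321/(263 + 263*(-423)) + 201143/(-128258) = 395321/(263 - 111249) + 201143*(-1/128258) = 395321/(-110986) - 201143/128258 = 395321*(-1/110986) - 201143/128258 = -395321/110986 - 201143/128258 = -18256784454/3558710597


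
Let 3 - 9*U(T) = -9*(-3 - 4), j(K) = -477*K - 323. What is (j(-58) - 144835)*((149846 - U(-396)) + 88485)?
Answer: -28002769132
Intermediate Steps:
j(K) = -323 - 477*K
U(T) = -20/3 (U(T) = ⅓ - (-1)*(-3 - 4) = ⅓ - (-1)*(-7) = ⅓ - ⅑*63 = ⅓ - 7 = -20/3)
(j(-58) - 144835)*((149846 - U(-396)) + 88485) = ((-323 - 477*(-58)) - 144835)*((149846 - 1*(-20/3)) + 88485) = ((-323 + 27666) - 144835)*((149846 + 20/3) + 88485) = (27343 - 144835)*(449558/3 + 88485) = -117492*715013/3 = -28002769132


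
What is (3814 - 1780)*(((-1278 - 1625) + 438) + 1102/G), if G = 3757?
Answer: -18834642702/3757 ≈ -5.0132e+6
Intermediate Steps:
(3814 - 1780)*(((-1278 - 1625) + 438) + 1102/G) = (3814 - 1780)*(((-1278 - 1625) + 438) + 1102/3757) = 2034*((-2903 + 438) + 1102*(1/3757)) = 2034*(-2465 + 1102/3757) = 2034*(-9259903/3757) = -18834642702/3757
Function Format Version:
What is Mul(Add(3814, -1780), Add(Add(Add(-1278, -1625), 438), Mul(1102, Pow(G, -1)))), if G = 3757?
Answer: Rational(-18834642702, 3757) ≈ -5.0132e+6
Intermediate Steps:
Mul(Add(3814, -1780), Add(Add(Add(-1278, -1625), 438), Mul(1102, Pow(G, -1)))) = Mul(Add(3814, -1780), Add(Add(Add(-1278, -1625), 438), Mul(1102, Pow(3757, -1)))) = Mul(2034, Add(Add(-2903, 438), Mul(1102, Rational(1, 3757)))) = Mul(2034, Add(-2465, Rational(1102, 3757))) = Mul(2034, Rational(-9259903, 3757)) = Rational(-18834642702, 3757)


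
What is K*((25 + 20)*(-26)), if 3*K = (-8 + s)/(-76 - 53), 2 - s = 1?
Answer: -910/43 ≈ -21.163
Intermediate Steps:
s = 1 (s = 2 - 1*1 = 2 - 1 = 1)
K = 7/387 (K = ((-8 + 1)/(-76 - 53))/3 = (-7/(-129))/3 = (-7*(-1/129))/3 = (1/3)*(7/129) = 7/387 ≈ 0.018088)
K*((25 + 20)*(-26)) = 7*((25 + 20)*(-26))/387 = 7*(45*(-26))/387 = (7/387)*(-1170) = -910/43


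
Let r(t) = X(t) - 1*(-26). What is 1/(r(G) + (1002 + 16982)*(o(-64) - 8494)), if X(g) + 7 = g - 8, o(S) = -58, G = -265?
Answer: -1/153799422 ≈ -6.5020e-9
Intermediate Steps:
X(g) = -15 + g (X(g) = -7 + (g - 8) = -7 + (-8 + g) = -15 + g)
r(t) = 11 + t (r(t) = (-15 + t) - 1*(-26) = (-15 + t) + 26 = 11 + t)
1/(r(G) + (1002 + 16982)*(o(-64) - 8494)) = 1/((11 - 265) + (1002 + 16982)*(-58 - 8494)) = 1/(-254 + 17984*(-8552)) = 1/(-254 - 153799168) = 1/(-153799422) = -1/153799422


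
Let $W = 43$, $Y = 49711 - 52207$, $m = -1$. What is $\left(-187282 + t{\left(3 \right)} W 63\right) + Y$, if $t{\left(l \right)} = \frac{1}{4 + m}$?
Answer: $-188875$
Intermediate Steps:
$Y = -2496$
$t{\left(l \right)} = \frac{1}{3}$ ($t{\left(l \right)} = \frac{1}{4 - 1} = \frac{1}{3}$)
$\left(-187282 + t{\left(3 \right)} W 63\right) + Y = \left(-187282 + \frac{1}{3} \cdot 43 \cdot 63\right) - 2496 = \left(-187282 + \frac{43}{3} \cdot 63\right) - 2496 = \left(-187282 + 903\right) - 2496 = -186379 - 2496 = -188875$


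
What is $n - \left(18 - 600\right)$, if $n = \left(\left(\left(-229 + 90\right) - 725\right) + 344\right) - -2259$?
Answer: $2321$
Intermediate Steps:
$n = 1739$ ($n = \left(\left(-139 - 725\right) + 344\right) + 2259 = \left(-864 + 344\right) + 2259 = -520 + 2259 = 1739$)
$n - \left(18 - 600\right) = 1739 - \left(18 - 600\right) = 1739 - -582 = 1739 + 582 = 2321$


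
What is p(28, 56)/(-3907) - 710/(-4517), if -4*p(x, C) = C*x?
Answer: 4544634/17647919 ≈ 0.25752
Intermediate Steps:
p(x, C) = -C*x/4
p(28, 56)/(-3907) - 710/(-4517) = -1/4*56*28/(-3907) - 710/(-4517) = -392*(-1/3907) - 710*(-1/4517) = 392/3907 + 710/4517 = 4544634/17647919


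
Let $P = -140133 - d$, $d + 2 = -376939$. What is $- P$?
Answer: $-236808$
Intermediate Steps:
$d = -376941$ ($d = -2 - 376939 = -376941$)
$P = 236808$ ($P = -140133 - -376941 = -140133 + 376941 = 236808$)
$- P = \left(-1\right) 236808 = -236808$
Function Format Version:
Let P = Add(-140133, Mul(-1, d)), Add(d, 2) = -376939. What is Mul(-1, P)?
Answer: -236808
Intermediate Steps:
d = -376941 (d = Add(-2, -376939) = -376941)
P = 236808 (P = Add(-140133, Mul(-1, -376941)) = Add(-140133, 376941) = 236808)
Mul(-1, P) = Mul(-1, 236808) = -236808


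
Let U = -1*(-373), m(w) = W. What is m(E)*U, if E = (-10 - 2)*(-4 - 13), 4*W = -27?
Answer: -10071/4 ≈ -2517.8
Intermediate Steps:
W = -27/4 (W = (¼)*(-27) = -27/4 ≈ -6.7500)
E = 204 (E = -12*(-17) = 204)
m(w) = -27/4
U = 373
m(E)*U = -27/4*373 = -10071/4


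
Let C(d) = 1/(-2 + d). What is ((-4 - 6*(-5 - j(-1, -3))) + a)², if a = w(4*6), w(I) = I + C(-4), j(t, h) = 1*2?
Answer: 137641/36 ≈ 3823.4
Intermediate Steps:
j(t, h) = 2
w(I) = -⅙ + I (w(I) = I + 1/(-2 - 4) = I + 1/(-6) = I - ⅙ = -⅙ + I)
a = 143/6 (a = -⅙ + 4*6 = -⅙ + 24 = 143/6 ≈ 23.833)
((-4 - 6*(-5 - j(-1, -3))) + a)² = ((-4 - 6*(-5 - 1*2)) + 143/6)² = ((-4 - 6*(-5 - 2)) + 143/6)² = ((-4 - 6*(-7)) + 143/6)² = ((-4 + 42) + 143/6)² = (38 + 143/6)² = (371/6)² = 137641/36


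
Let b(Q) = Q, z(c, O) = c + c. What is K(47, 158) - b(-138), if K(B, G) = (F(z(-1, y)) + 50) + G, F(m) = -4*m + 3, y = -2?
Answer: 357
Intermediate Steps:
z(c, O) = 2*c
F(m) = 3 - 4*m
K(B, G) = 61 + G (K(B, G) = ((3 - 8*(-1)) + 50) + G = ((3 - 4*(-2)) + 50) + G = ((3 + 8) + 50) + G = (11 + 50) + G = 61 + G)
K(47, 158) - b(-138) = (61 + 158) - 1*(-138) = 219 + 138 = 357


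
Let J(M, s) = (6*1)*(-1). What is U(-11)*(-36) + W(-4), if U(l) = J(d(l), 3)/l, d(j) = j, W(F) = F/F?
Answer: -205/11 ≈ -18.636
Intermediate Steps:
W(F) = 1
J(M, s) = -6 (J(M, s) = 6*(-1) = -6)
U(l) = -6/l
U(-11)*(-36) + W(-4) = -6/(-11)*(-36) + 1 = -6*(-1/11)*(-36) + 1 = (6/11)*(-36) + 1 = -216/11 + 1 = -205/11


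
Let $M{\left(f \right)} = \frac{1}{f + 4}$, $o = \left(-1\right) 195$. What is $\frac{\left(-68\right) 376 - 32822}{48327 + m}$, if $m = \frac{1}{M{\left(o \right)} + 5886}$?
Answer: $- \frac{32821748875}{27165210883} \approx -1.2082$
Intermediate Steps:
$o = -195$
$M{\left(f \right)} = \frac{1}{4 + f}$
$m = \frac{191}{1124225}$ ($m = \frac{1}{\frac{1}{4 - 195} + 5886} = \frac{1}{\frac{1}{-191} + 5886} = \frac{1}{- \frac{1}{191} + 5886} = \frac{1}{\frac{1124225}{191}} = \frac{191}{1124225} \approx 0.00016989$)
$\frac{\left(-68\right) 376 - 32822}{48327 + m} = \frac{\left(-68\right) 376 - 32822}{48327 + \frac{191}{1124225}} = \frac{-25568 - 32822}{\frac{54330421766}{1124225}} = \left(-58390\right) \frac{1124225}{54330421766} = - \frac{32821748875}{27165210883}$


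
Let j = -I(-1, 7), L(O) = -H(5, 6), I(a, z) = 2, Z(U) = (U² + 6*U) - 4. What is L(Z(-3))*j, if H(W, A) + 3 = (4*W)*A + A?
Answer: 246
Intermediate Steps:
H(W, A) = -3 + A + 4*A*W (H(W, A) = -3 + ((4*W)*A + A) = -3 + (4*A*W + A) = -3 + (A + 4*A*W) = -3 + A + 4*A*W)
Z(U) = -4 + U² + 6*U
L(O) = -123 (L(O) = -(-3 + 6 + 4*6*5) = -(-3 + 6 + 120) = -1*123 = -123)
j = -2 (j = -1*2 = -2)
L(Z(-3))*j = -123*(-2) = 246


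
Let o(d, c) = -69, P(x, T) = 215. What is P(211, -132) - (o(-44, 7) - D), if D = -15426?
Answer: -15142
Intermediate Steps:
P(211, -132) - (o(-44, 7) - D) = 215 - (-69 - 1*(-15426)) = 215 - (-69 + 15426) = 215 - 1*15357 = 215 - 15357 = -15142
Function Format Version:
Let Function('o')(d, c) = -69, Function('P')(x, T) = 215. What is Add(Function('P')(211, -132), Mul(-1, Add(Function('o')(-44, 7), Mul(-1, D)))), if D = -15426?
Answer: -15142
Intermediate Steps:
Add(Function('P')(211, -132), Mul(-1, Add(Function('o')(-44, 7), Mul(-1, D)))) = Add(215, Mul(-1, Add(-69, Mul(-1, -15426)))) = Add(215, Mul(-1, Add(-69, 15426))) = Add(215, Mul(-1, 15357)) = Add(215, -15357) = -15142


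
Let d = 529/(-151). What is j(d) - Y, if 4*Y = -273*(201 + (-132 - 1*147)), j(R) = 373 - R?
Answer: -1493993/302 ≈ -4947.0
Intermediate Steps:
d = -529/151 (d = 529*(-1/151) = -529/151 ≈ -3.5033)
Y = 10647/2 (Y = (-273*(201 + (-132 - 1*147)))/4 = (-273*(201 + (-132 - 147)))/4 = (-273*(201 - 279))/4 = (-273*(-78))/4 = (¼)*21294 = 10647/2 ≈ 5323.5)
j(d) - Y = (373 - 1*(-529/151)) - 1*10647/2 = (373 + 529/151) - 10647/2 = 56852/151 - 10647/2 = -1493993/302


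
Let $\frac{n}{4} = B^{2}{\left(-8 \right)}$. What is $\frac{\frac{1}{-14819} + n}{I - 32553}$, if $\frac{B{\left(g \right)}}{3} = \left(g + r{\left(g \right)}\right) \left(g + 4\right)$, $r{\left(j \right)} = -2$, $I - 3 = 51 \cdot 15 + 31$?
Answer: $- \frac{853574399}{470562526} \approx -1.8139$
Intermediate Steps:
$I = 799$ ($I = 3 + \left(51 \cdot 15 + 31\right) = 3 + \left(765 + 31\right) = 3 + 796 = 799$)
$B{\left(g \right)} = 3 \left(-2 + g\right) \left(4 + g\right)$ ($B{\left(g \right)} = 3 \left(g - 2\right) \left(g + 4\right) = 3 \left(-2 + g\right) \left(4 + g\right)$)
$n = 57600$ ($n = 4 \left(-24 + 3 \left(-8\right)^{2} + 6 \left(-8\right)\right)^{2} = 4 \left(-24 + 3 \cdot 64 - 48\right)^{2} = 4 \left(-24 + 192 - 48\right)^{2} = 4 \cdot 120^{2} = 4 \cdot 14400 = 57600$)
$\frac{\frac{1}{-14819} + n}{I - 32553} = \frac{\frac{1}{-14819} + 57600}{799 - 32553} = \frac{- \frac{1}{14819} + 57600}{-31754} = \frac{853574399}{14819} \left(- \frac{1}{31754}\right) = - \frac{853574399}{470562526}$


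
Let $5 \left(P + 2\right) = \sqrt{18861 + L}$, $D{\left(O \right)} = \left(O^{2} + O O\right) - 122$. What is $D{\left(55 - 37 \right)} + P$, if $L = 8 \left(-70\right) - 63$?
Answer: $524 + \frac{\sqrt{18238}}{5} \approx 551.01$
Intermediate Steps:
$L = -623$ ($L = -560 - 63 = -623$)
$D{\left(O \right)} = -122 + 2 O^{2}$ ($D{\left(O \right)} = \left(O^{2} + O^{2}\right) - 122 = 2 O^{2} - 122 = -122 + 2 O^{2}$)
$P = -2 + \frac{\sqrt{18238}}{5}$ ($P = -2 + \frac{\sqrt{18861 - 623}}{5} = -2 + \frac{\sqrt{18238}}{5} \approx 25.01$)
$D{\left(55 - 37 \right)} + P = \left(-122 + 2 \left(55 - 37\right)^{2}\right) - \left(2 - \frac{\sqrt{18238}}{5}\right) = \left(-122 + 2 \cdot 18^{2}\right) - \left(2 - \frac{\sqrt{18238}}{5}\right) = \left(-122 + 2 \cdot 324\right) - \left(2 - \frac{\sqrt{18238}}{5}\right) = \left(-122 + 648\right) - \left(2 - \frac{\sqrt{18238}}{5}\right) = 526 - \left(2 - \frac{\sqrt{18238}}{5}\right) = 524 + \frac{\sqrt{18238}}{5}$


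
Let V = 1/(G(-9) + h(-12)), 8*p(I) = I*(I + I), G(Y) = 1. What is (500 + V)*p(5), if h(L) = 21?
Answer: 275025/88 ≈ 3125.3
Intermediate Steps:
p(I) = I**2/4 (p(I) = (I*(I + I))/8 = (I*(2*I))/8 = (2*I**2)/8 = I**2/4)
V = 1/22 (V = 1/(1 + 21) = 1/22 ≈ 0.045455)
(500 + V)*p(5) = (500 + 1/22)*((1/4)*5**2) = 11001*((1/4)*25)/22 = (11001/22)*(25/4) = 275025/88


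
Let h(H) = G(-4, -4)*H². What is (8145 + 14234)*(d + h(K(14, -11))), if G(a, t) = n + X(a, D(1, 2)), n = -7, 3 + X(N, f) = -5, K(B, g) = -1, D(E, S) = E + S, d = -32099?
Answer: -718679206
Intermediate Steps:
X(N, f) = -8 (X(N, f) = -3 - 5 = -8)
G(a, t) = -15 (G(a, t) = -7 - 8 = -15)
h(H) = -15*H²
(8145 + 14234)*(d + h(K(14, -11))) = (8145 + 14234)*(-32099 - 15*(-1)²) = 22379*(-32099 - 15*1) = 22379*(-32099 - 15) = 22379*(-32114) = -718679206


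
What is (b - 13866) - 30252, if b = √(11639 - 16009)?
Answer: -44118 + I*√4370 ≈ -44118.0 + 66.106*I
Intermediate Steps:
b = I*√4370 (b = √(-4370) = I*√4370 ≈ 66.106*I)
(b - 13866) - 30252 = (I*√4370 - 13866) - 30252 = (-13866 + I*√4370) - 30252 = -44118 + I*√4370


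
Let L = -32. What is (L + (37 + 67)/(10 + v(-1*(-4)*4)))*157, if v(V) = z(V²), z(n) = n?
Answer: -660028/133 ≈ -4962.6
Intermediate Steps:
v(V) = V²
(L + (37 + 67)/(10 + v(-1*(-4)*4)))*157 = (-32 + (37 + 67)/(10 + (-1*(-4)*4)²))*157 = (-32 + 104/(10 + (4*4)²))*157 = (-32 + 104/(10 + 16²))*157 = (-32 + 104/(10 + 256))*157 = (-32 + 104/266)*157 = (-32 + 104*(1/266))*157 = (-32 + 52/133)*157 = -4204/133*157 = -660028/133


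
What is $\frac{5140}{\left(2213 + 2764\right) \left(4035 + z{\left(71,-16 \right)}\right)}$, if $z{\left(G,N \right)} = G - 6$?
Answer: $\frac{257}{1020285} \approx 0.00025189$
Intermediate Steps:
$z{\left(G,N \right)} = -6 + G$ ($z{\left(G,N \right)} = G - 6 = -6 + G$)
$\frac{5140}{\left(2213 + 2764\right) \left(4035 + z{\left(71,-16 \right)}\right)} = \frac{5140}{\left(2213 + 2764\right) \left(4035 + \left(-6 + 71\right)\right)} = \frac{5140}{4977 \left(4035 + 65\right)} = \frac{5140}{4977 \cdot 4100} = \frac{5140}{20405700} = 5140 \cdot \frac{1}{20405700} = \frac{257}{1020285}$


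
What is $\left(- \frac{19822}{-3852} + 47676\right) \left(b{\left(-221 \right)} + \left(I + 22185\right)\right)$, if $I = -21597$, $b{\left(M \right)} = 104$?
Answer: $\frac{31774524902}{963} \approx 3.2995 \cdot 10^{7}$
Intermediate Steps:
$\left(- \frac{19822}{-3852} + 47676\right) \left(b{\left(-221 \right)} + \left(I + 22185\right)\right) = \left(- \frac{19822}{-3852} + 47676\right) \left(104 + \left(-21597 + 22185\right)\right) = \left(\left(-19822\right) \left(- \frac{1}{3852}\right) + 47676\right) \left(104 + 588\right) = \left(\frac{9911}{1926} + 47676\right) 692 = \frac{91833887}{1926} \cdot 692 = \frac{31774524902}{963}$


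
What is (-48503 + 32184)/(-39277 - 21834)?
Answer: 16319/61111 ≈ 0.26704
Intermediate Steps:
(-48503 + 32184)/(-39277 - 21834) = -16319/(-61111) = -16319*(-1/61111) = 16319/61111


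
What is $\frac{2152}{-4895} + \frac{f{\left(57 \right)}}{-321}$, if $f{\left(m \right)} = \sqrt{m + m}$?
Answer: $- \frac{2152}{4895} - \frac{\sqrt{114}}{321} \approx -0.47289$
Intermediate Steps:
$f{\left(m \right)} = \sqrt{2} \sqrt{m}$ ($f{\left(m \right)} = \sqrt{2 m} = \sqrt{2} \sqrt{m}$)
$\frac{2152}{-4895} + \frac{f{\left(57 \right)}}{-321} = \frac{2152}{-4895} + \frac{\sqrt{2} \sqrt{57}}{-321} = 2152 \left(- \frac{1}{4895}\right) + \sqrt{114} \left(- \frac{1}{321}\right) = - \frac{2152}{4895} - \frac{\sqrt{114}}{321}$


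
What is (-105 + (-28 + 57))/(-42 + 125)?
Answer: -76/83 ≈ -0.91566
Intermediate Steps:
(-105 + (-28 + 57))/(-42 + 125) = (-105 + 29)/83 = -76*1/83 = -76/83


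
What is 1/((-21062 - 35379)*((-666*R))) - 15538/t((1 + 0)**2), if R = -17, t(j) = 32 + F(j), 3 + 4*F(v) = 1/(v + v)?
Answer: -79433363848859/160395275502 ≈ -495.23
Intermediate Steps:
F(v) = -3/4 + 1/(8*v) (F(v) = -3/4 + 1/(4*(v + v)) = -3/4 + 1/(4*((2*v))) = -3/4 + (1/(2*v))/4 = -3/4 + 1/(8*v))
t(j) = 32 + (1 - 6*j)/(8*j)
1/((-21062 - 35379)*((-666*R))) - 15538/t((1 + 0)**2) = 1/((-21062 - 35379)*((-666*(-17)))) - 15538*8*(1 + 0)**2/(1 + 250*(1 + 0)**2) = 1/(-56441*11322) - 15538*8/(1 + 250*1**2) = -1/56441*1/11322 - 15538*8/(1 + 250*1) = -1/639025002 - 15538*8/(1 + 250) = -1/639025002 - 15538/((1/8)*1*251) = -1/639025002 - 15538/251/8 = -1/639025002 - 15538*8/251 = -1/639025002 - 124304/251 = -79433363848859/160395275502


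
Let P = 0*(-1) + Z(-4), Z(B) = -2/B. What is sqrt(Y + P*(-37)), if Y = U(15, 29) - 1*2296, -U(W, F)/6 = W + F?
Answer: 3*I*sqrt(1146)/2 ≈ 50.779*I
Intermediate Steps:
U(W, F) = -6*F - 6*W (U(W, F) = -6*(W + F) = -6*(F + W) = -6*F - 6*W)
P = 1/2 (P = 0*(-1) - 2/(-4) = 0 - 2*(-1/4) = 0 + 1/2 = 1/2 ≈ 0.50000)
Y = -2560 (Y = (-6*29 - 6*15) - 1*2296 = (-174 - 90) - 2296 = -264 - 2296 = -2560)
sqrt(Y + P*(-37)) = sqrt(-2560 + (1/2)*(-37)) = sqrt(-2560 - 37/2) = sqrt(-5157/2) = 3*I*sqrt(1146)/2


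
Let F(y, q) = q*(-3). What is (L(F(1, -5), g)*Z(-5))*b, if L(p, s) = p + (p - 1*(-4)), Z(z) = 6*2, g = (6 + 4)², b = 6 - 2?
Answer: 1632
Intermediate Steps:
F(y, q) = -3*q
b = 4
g = 100 (g = 10² = 100)
Z(z) = 12
L(p, s) = 4 + 2*p (L(p, s) = p + (p + 4) = p + (4 + p) = 4 + 2*p)
(L(F(1, -5), g)*Z(-5))*b = ((4 + 2*(-3*(-5)))*12)*4 = ((4 + 2*15)*12)*4 = ((4 + 30)*12)*4 = (34*12)*4 = 408*4 = 1632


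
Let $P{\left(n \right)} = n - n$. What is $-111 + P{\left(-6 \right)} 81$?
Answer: $-111$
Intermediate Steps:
$P{\left(n \right)} = 0$
$-111 + P{\left(-6 \right)} 81 = -111 + 0 \cdot 81 = -111 + 0 = -111$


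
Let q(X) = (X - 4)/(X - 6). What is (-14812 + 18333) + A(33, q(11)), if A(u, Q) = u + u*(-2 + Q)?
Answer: 17671/5 ≈ 3534.2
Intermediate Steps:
q(X) = (-4 + X)/(-6 + X)
(-14812 + 18333) + A(33, q(11)) = (-14812 + 18333) + 33*(-1 + (-4 + 11)/(-6 + 11)) = 3521 + 33*(-1 + 7/5) = 3521 + 33*(⅖) = 3521 + 66/5 = 17671/5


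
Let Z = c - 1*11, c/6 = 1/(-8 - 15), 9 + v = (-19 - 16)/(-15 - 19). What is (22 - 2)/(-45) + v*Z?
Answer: 628573/7038 ≈ 89.311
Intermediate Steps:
v = -271/34 (v = -9 + (-19 - 16)/(-15 - 19) = -9 - 35/(-34) = -9 - 35*(-1/34) = -9 + 35/34 = -271/34 ≈ -7.9706)
c = -6/23 (c = 6/(-8 - 15) = 6/(-23) = 6*(-1/23) = -6/23 ≈ -0.26087)
Z = -259/23 (Z = -6/23 - 1*11 = -6/23 - 11 = -259/23 ≈ -11.261)
(22 - 2)/(-45) + v*Z = (22 - 2)/(-45) - 271/34*(-259/23) = 20*(-1/45) + 70189/782 = -4/9 + 70189/782 = 628573/7038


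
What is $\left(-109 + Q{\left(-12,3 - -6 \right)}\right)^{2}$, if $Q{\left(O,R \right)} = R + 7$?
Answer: $8649$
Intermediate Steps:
$Q{\left(O,R \right)} = 7 + R$
$\left(-109 + Q{\left(-12,3 - -6 \right)}\right)^{2} = \left(-109 + \left(7 + \left(3 - -6\right)\right)\right)^{2} = \left(-109 + \left(7 + \left(3 + 6\right)\right)\right)^{2} = \left(-109 + \left(7 + 9\right)\right)^{2} = \left(-109 + 16\right)^{2} = \left(-93\right)^{2} = 8649$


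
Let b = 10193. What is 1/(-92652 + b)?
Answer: -1/82459 ≈ -1.2127e-5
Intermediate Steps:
1/(-92652 + b) = 1/(-92652 + 10193) = 1/(-82459) = -1/82459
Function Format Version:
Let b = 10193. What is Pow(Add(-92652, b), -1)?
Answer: Rational(-1, 82459) ≈ -1.2127e-5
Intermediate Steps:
Pow(Add(-92652, b), -1) = Pow(Add(-92652, 10193), -1) = Pow(-82459, -1) = Rational(-1, 82459)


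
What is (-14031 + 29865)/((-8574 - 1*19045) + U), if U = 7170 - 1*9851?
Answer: -2639/5050 ≈ -0.52257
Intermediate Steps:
U = -2681 (U = 7170 - 9851 = -2681)
(-14031 + 29865)/((-8574 - 1*19045) + U) = (-14031 + 29865)/((-8574 - 1*19045) - 2681) = 15834/((-8574 - 19045) - 2681) = 15834/(-27619 - 2681) = 15834/(-30300) = 15834*(-1/30300) = -2639/5050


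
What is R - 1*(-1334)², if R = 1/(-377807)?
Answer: -672328713693/377807 ≈ -1.7796e+6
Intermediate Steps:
R = -1/377807 ≈ -2.6469e-6
R - 1*(-1334)² = -1/377807 - 1*(-1334)² = -1/377807 - 1*1779556 = -1/377807 - 1779556 = -672328713693/377807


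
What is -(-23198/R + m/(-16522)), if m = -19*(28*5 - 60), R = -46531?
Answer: -227002238/384392591 ≈ -0.59055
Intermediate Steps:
m = -1520 (m = -19*(140 - 60) = -19*80 = -1520)
-(-23198/R + m/(-16522)) = -(-23198/(-46531) - 1520/(-16522)) = -(-23198*(-1/46531) - 1520*(-1/16522)) = -(23198/46531 + 760/8261) = -1*227002238/384392591 = -227002238/384392591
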